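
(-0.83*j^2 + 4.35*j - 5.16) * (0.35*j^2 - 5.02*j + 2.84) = -0.2905*j^4 + 5.6891*j^3 - 26.0002*j^2 + 38.2572*j - 14.6544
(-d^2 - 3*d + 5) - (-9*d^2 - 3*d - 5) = 8*d^2 + 10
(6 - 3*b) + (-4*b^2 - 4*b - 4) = -4*b^2 - 7*b + 2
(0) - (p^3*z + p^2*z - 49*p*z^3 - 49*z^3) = -p^3*z - p^2*z + 49*p*z^3 + 49*z^3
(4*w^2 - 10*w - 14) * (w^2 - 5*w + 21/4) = 4*w^4 - 30*w^3 + 57*w^2 + 35*w/2 - 147/2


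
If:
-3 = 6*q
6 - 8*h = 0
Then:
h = 3/4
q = -1/2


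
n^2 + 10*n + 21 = (n + 3)*(n + 7)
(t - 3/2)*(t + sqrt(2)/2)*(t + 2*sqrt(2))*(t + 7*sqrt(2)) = t^4 - 3*t^3/2 + 19*sqrt(2)*t^3/2 - 57*sqrt(2)*t^2/4 + 37*t^2 - 111*t/2 + 14*sqrt(2)*t - 21*sqrt(2)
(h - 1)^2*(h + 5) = h^3 + 3*h^2 - 9*h + 5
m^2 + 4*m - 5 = (m - 1)*(m + 5)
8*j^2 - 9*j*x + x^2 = (-8*j + x)*(-j + x)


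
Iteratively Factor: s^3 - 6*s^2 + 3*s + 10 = (s - 5)*(s^2 - s - 2) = (s - 5)*(s + 1)*(s - 2)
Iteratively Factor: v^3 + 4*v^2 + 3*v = (v + 1)*(v^2 + 3*v) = v*(v + 1)*(v + 3)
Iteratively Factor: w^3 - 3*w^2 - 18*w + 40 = (w - 5)*(w^2 + 2*w - 8) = (w - 5)*(w + 4)*(w - 2)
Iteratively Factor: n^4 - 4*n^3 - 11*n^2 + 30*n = (n + 3)*(n^3 - 7*n^2 + 10*n) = (n - 2)*(n + 3)*(n^2 - 5*n) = n*(n - 2)*(n + 3)*(n - 5)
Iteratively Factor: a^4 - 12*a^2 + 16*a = (a)*(a^3 - 12*a + 16) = a*(a + 4)*(a^2 - 4*a + 4) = a*(a - 2)*(a + 4)*(a - 2)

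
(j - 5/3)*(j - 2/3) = j^2 - 7*j/3 + 10/9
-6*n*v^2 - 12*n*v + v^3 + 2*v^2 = v*(-6*n + v)*(v + 2)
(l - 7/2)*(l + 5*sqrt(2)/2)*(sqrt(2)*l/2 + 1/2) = sqrt(2)*l^3/2 - 7*sqrt(2)*l^2/4 + 3*l^2 - 21*l/2 + 5*sqrt(2)*l/4 - 35*sqrt(2)/8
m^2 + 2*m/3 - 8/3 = (m - 4/3)*(m + 2)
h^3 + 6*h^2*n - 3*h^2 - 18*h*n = h*(h - 3)*(h + 6*n)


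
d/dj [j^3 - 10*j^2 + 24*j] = 3*j^2 - 20*j + 24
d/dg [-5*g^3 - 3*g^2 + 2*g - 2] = -15*g^2 - 6*g + 2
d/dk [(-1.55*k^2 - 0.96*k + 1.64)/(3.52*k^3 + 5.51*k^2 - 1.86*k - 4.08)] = (5.456*k^4 + 6.7584*k^3 - 9.1458*k^2 - 5.42479999999999*k + 6.9672)/(12.3904*k^6 + 38.7904*k^5 + 17.2657*k^4 - 49.2204*k^3 - 41.502*k^2 + 15.1776*k + 16.6464)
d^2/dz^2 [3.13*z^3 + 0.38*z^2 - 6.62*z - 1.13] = 18.78*z + 0.76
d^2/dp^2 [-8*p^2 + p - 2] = -16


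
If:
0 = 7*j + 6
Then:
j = -6/7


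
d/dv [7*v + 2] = 7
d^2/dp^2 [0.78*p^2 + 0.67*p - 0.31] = 1.56000000000000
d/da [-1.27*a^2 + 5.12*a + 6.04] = 5.12 - 2.54*a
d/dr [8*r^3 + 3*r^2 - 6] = 6*r*(4*r + 1)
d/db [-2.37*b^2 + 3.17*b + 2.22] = 3.17 - 4.74*b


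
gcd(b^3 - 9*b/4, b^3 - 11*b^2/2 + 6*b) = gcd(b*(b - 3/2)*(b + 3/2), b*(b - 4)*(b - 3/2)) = b^2 - 3*b/2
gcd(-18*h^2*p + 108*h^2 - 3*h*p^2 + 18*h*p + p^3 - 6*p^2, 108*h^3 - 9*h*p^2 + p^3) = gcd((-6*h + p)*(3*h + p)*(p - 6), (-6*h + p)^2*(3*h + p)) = -18*h^2 - 3*h*p + p^2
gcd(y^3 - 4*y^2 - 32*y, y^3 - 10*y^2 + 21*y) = y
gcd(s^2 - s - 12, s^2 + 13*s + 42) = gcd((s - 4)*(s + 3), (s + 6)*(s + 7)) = 1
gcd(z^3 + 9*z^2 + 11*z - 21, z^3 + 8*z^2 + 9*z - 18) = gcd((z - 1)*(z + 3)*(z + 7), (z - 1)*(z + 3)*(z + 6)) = z^2 + 2*z - 3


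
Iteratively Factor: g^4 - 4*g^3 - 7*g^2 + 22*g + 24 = (g + 2)*(g^3 - 6*g^2 + 5*g + 12) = (g - 3)*(g + 2)*(g^2 - 3*g - 4) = (g - 4)*(g - 3)*(g + 2)*(g + 1)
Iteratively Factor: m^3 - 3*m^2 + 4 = (m - 2)*(m^2 - m - 2) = (m - 2)*(m + 1)*(m - 2)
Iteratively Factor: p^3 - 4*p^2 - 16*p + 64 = (p + 4)*(p^2 - 8*p + 16) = (p - 4)*(p + 4)*(p - 4)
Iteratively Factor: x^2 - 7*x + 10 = (x - 5)*(x - 2)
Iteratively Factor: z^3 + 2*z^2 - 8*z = (z + 4)*(z^2 - 2*z) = z*(z + 4)*(z - 2)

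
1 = 1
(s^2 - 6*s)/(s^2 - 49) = s*(s - 6)/(s^2 - 49)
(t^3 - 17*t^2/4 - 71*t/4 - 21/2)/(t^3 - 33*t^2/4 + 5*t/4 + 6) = (t^2 - 5*t - 14)/(t^2 - 9*t + 8)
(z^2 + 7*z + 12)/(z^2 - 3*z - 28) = (z + 3)/(z - 7)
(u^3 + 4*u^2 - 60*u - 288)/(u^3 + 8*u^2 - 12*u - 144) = (u - 8)/(u - 4)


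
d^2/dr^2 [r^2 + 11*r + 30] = 2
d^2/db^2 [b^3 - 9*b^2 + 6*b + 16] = 6*b - 18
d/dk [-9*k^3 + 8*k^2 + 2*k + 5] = -27*k^2 + 16*k + 2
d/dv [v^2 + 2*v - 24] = 2*v + 2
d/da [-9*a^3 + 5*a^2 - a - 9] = -27*a^2 + 10*a - 1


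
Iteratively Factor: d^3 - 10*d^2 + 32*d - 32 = (d - 2)*(d^2 - 8*d + 16) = (d - 4)*(d - 2)*(d - 4)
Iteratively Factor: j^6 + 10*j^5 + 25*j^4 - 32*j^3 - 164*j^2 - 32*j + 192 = (j + 3)*(j^5 + 7*j^4 + 4*j^3 - 44*j^2 - 32*j + 64) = (j - 2)*(j + 3)*(j^4 + 9*j^3 + 22*j^2 - 32) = (j - 2)*(j + 2)*(j + 3)*(j^3 + 7*j^2 + 8*j - 16) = (j - 2)*(j + 2)*(j + 3)*(j + 4)*(j^2 + 3*j - 4) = (j - 2)*(j + 2)*(j + 3)*(j + 4)^2*(j - 1)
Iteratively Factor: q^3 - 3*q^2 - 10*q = (q)*(q^2 - 3*q - 10) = q*(q - 5)*(q + 2)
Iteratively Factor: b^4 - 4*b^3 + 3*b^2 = (b)*(b^3 - 4*b^2 + 3*b) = b^2*(b^2 - 4*b + 3) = b^2*(b - 3)*(b - 1)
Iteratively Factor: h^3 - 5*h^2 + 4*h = (h)*(h^2 - 5*h + 4) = h*(h - 4)*(h - 1)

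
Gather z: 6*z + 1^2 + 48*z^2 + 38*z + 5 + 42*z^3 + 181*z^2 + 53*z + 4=42*z^3 + 229*z^2 + 97*z + 10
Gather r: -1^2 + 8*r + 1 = 8*r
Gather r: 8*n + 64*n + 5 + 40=72*n + 45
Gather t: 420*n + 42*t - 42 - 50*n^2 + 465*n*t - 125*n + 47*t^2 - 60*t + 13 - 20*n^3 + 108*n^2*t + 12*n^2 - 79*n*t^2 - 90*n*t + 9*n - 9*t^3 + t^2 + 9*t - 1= -20*n^3 - 38*n^2 + 304*n - 9*t^3 + t^2*(48 - 79*n) + t*(108*n^2 + 375*n - 9) - 30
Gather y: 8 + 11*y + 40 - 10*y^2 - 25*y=-10*y^2 - 14*y + 48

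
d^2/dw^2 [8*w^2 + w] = 16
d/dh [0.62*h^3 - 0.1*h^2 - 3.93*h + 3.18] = 1.86*h^2 - 0.2*h - 3.93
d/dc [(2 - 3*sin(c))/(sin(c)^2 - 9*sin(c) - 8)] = (3*sin(c)^2 - 4*sin(c) + 42)*cos(c)/(sin(c)^2 - 9*sin(c) - 8)^2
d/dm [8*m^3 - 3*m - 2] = 24*m^2 - 3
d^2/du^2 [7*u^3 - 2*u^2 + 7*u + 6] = 42*u - 4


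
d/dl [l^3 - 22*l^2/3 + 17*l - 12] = 3*l^2 - 44*l/3 + 17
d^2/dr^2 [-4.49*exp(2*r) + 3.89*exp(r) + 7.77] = (3.89 - 17.96*exp(r))*exp(r)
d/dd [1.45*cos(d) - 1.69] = -1.45*sin(d)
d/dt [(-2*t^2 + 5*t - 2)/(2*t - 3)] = (-4*t^2 + 12*t - 11)/(4*t^2 - 12*t + 9)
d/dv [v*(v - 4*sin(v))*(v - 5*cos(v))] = v*(v - 4*sin(v))*(5*sin(v) + 1) - v*(v - 5*cos(v))*(4*cos(v) - 1) + (v - 4*sin(v))*(v - 5*cos(v))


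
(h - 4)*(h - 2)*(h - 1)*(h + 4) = h^4 - 3*h^3 - 14*h^2 + 48*h - 32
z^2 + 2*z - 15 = (z - 3)*(z + 5)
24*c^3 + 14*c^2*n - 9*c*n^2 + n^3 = (-6*c + n)*(-4*c + n)*(c + n)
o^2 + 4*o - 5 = (o - 1)*(o + 5)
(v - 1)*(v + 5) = v^2 + 4*v - 5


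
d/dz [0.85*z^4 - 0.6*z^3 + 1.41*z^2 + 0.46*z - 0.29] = 3.4*z^3 - 1.8*z^2 + 2.82*z + 0.46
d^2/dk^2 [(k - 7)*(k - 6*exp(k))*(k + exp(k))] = -5*k^2*exp(k) - 24*k*exp(2*k) + 15*k*exp(k) + 6*k + 144*exp(2*k) + 60*exp(k) - 14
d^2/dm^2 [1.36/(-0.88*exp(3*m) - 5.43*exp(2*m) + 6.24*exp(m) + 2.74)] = (-1.36*(2.64*exp(2*m) + 10.86*exp(m) - 6.24)*(5.28*exp(2*m) + 21.72*exp(m) - 12.48)*exp(m) + (10.7712*exp(2*m) + 29.5392*exp(m) - 8.4864)*(0.88*exp(3*m) + 5.43*exp(2*m) - 6.24*exp(m) - 2.74))*exp(m)/(0.88*exp(3*m) + 5.43*exp(2*m) - 6.24*exp(m) - 2.74)^3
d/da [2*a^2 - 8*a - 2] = 4*a - 8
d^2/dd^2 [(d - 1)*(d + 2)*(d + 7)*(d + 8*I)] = 12*d^2 + 48*d*(1 + I) + 10 + 128*I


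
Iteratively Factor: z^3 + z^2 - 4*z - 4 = (z - 2)*(z^2 + 3*z + 2) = (z - 2)*(z + 1)*(z + 2)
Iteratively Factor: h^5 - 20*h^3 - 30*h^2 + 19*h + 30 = (h - 1)*(h^4 + h^3 - 19*h^2 - 49*h - 30) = (h - 1)*(h + 1)*(h^3 - 19*h - 30) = (h - 5)*(h - 1)*(h + 1)*(h^2 + 5*h + 6) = (h - 5)*(h - 1)*(h + 1)*(h + 2)*(h + 3)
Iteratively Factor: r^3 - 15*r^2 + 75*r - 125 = (r - 5)*(r^2 - 10*r + 25) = (r - 5)^2*(r - 5)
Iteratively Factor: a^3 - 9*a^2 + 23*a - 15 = (a - 5)*(a^2 - 4*a + 3) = (a - 5)*(a - 3)*(a - 1)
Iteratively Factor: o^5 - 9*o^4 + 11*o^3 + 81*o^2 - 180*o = (o - 5)*(o^4 - 4*o^3 - 9*o^2 + 36*o) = (o - 5)*(o - 3)*(o^3 - o^2 - 12*o) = (o - 5)*(o - 3)*(o + 3)*(o^2 - 4*o) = (o - 5)*(o - 4)*(o - 3)*(o + 3)*(o)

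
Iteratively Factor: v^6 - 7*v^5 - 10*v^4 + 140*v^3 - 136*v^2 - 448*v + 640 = (v - 2)*(v^5 - 5*v^4 - 20*v^3 + 100*v^2 + 64*v - 320) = (v - 5)*(v - 2)*(v^4 - 20*v^2 + 64) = (v - 5)*(v - 2)*(v + 4)*(v^3 - 4*v^2 - 4*v + 16) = (v - 5)*(v - 2)*(v + 2)*(v + 4)*(v^2 - 6*v + 8) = (v - 5)*(v - 4)*(v - 2)*(v + 2)*(v + 4)*(v - 2)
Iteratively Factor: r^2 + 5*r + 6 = (r + 2)*(r + 3)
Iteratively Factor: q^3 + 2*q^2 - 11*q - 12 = (q + 1)*(q^2 + q - 12) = (q - 3)*(q + 1)*(q + 4)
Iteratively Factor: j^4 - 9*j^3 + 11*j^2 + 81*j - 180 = (j - 3)*(j^3 - 6*j^2 - 7*j + 60) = (j - 3)*(j + 3)*(j^2 - 9*j + 20) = (j - 5)*(j - 3)*(j + 3)*(j - 4)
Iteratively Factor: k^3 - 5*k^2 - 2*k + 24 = (k - 3)*(k^2 - 2*k - 8) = (k - 3)*(k + 2)*(k - 4)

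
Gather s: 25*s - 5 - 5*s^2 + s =-5*s^2 + 26*s - 5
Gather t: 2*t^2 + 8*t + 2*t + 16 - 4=2*t^2 + 10*t + 12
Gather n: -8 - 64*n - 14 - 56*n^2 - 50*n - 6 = -56*n^2 - 114*n - 28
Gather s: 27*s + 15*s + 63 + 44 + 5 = 42*s + 112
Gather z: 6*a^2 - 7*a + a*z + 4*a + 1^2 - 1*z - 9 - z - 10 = 6*a^2 - 3*a + z*(a - 2) - 18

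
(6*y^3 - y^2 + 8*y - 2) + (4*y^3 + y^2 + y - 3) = 10*y^3 + 9*y - 5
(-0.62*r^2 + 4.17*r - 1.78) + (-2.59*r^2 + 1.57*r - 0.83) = -3.21*r^2 + 5.74*r - 2.61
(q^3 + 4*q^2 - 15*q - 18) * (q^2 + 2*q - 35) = q^5 + 6*q^4 - 42*q^3 - 188*q^2 + 489*q + 630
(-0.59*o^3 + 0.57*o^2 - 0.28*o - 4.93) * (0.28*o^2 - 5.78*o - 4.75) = -0.1652*o^5 + 3.5698*o^4 - 0.5705*o^3 - 2.4695*o^2 + 29.8254*o + 23.4175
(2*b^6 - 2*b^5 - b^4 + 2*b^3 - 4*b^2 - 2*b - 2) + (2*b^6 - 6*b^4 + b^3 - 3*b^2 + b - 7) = 4*b^6 - 2*b^5 - 7*b^4 + 3*b^3 - 7*b^2 - b - 9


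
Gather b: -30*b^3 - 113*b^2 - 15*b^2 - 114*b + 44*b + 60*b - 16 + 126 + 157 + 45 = -30*b^3 - 128*b^2 - 10*b + 312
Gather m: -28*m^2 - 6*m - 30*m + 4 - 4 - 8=-28*m^2 - 36*m - 8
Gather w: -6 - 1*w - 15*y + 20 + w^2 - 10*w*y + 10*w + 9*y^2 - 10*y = w^2 + w*(9 - 10*y) + 9*y^2 - 25*y + 14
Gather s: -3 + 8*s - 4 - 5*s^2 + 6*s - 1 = -5*s^2 + 14*s - 8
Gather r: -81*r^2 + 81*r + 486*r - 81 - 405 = -81*r^2 + 567*r - 486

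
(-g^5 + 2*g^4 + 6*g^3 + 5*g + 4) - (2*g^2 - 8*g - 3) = -g^5 + 2*g^4 + 6*g^3 - 2*g^2 + 13*g + 7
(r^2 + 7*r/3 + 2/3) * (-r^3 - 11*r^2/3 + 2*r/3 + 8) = -r^5 - 6*r^4 - 77*r^3/9 + 64*r^2/9 + 172*r/9 + 16/3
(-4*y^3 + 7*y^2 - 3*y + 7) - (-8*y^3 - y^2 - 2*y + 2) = 4*y^3 + 8*y^2 - y + 5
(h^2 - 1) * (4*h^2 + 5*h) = 4*h^4 + 5*h^3 - 4*h^2 - 5*h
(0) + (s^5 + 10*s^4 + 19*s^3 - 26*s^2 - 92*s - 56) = s^5 + 10*s^4 + 19*s^3 - 26*s^2 - 92*s - 56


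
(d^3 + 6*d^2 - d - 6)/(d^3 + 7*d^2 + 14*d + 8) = (d^2 + 5*d - 6)/(d^2 + 6*d + 8)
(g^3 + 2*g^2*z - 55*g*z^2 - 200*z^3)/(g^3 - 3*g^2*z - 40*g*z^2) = (g + 5*z)/g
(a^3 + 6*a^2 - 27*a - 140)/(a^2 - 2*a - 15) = (a^2 + 11*a + 28)/(a + 3)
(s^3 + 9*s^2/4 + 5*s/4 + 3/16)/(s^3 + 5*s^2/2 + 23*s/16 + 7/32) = 2*(2*s + 3)/(4*s + 7)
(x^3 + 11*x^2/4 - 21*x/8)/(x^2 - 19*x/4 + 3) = x*(2*x + 7)/(2*(x - 4))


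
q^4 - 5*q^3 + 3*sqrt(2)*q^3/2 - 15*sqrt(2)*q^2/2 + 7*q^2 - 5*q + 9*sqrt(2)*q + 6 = (q - 3)*(q - 2)*(q + sqrt(2)/2)*(q + sqrt(2))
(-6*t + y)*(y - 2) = -6*t*y + 12*t + y^2 - 2*y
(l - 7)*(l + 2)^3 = l^4 - l^3 - 30*l^2 - 76*l - 56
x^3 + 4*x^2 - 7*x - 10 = (x - 2)*(x + 1)*(x + 5)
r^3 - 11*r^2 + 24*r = r*(r - 8)*(r - 3)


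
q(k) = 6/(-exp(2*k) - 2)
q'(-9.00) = 0.00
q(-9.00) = -3.00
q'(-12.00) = 0.00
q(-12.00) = -3.00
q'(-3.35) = 0.00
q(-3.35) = -3.00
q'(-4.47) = 0.00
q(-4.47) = -3.00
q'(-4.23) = 0.00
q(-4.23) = -3.00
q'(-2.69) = 0.01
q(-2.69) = -2.99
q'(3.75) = 0.01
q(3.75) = -0.00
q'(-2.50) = 0.02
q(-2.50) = -2.99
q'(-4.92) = 0.00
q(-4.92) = -3.00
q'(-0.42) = 0.88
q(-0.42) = -2.47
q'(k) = 12*exp(2*k)/(-exp(2*k) - 2)^2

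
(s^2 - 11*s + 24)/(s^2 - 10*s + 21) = (s - 8)/(s - 7)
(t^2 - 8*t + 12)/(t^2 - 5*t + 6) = (t - 6)/(t - 3)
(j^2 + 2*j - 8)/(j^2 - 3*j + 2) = (j + 4)/(j - 1)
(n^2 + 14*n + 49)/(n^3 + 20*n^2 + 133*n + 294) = 1/(n + 6)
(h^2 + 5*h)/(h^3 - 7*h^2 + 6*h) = (h + 5)/(h^2 - 7*h + 6)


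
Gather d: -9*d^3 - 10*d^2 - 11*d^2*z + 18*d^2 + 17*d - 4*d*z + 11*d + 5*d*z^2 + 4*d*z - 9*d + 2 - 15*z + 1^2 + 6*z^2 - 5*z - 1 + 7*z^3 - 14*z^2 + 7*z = -9*d^3 + d^2*(8 - 11*z) + d*(5*z^2 + 19) + 7*z^3 - 8*z^2 - 13*z + 2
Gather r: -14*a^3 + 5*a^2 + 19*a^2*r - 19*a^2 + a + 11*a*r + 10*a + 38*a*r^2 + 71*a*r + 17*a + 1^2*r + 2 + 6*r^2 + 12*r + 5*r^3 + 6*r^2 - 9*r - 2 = -14*a^3 - 14*a^2 + 28*a + 5*r^3 + r^2*(38*a + 12) + r*(19*a^2 + 82*a + 4)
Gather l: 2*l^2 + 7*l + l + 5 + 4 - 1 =2*l^2 + 8*l + 8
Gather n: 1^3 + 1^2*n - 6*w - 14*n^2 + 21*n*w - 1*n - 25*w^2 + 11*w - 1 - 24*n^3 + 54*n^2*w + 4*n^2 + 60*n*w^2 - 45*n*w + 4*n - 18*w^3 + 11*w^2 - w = -24*n^3 + n^2*(54*w - 10) + n*(60*w^2 - 24*w + 4) - 18*w^3 - 14*w^2 + 4*w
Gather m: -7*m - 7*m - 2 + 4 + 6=8 - 14*m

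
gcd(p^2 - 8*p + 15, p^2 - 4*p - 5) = p - 5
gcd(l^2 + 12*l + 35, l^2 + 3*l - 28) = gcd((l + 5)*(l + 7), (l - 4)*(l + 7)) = l + 7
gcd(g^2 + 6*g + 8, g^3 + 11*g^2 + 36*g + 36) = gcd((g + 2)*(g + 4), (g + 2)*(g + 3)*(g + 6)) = g + 2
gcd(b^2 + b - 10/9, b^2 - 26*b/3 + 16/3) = b - 2/3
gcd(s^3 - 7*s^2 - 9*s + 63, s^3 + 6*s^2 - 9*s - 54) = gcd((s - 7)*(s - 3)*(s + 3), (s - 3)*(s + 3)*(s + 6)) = s^2 - 9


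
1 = 1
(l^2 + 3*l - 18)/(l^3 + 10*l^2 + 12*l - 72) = (l - 3)/(l^2 + 4*l - 12)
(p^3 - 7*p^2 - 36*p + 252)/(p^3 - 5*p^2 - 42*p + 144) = (p^2 - 13*p + 42)/(p^2 - 11*p + 24)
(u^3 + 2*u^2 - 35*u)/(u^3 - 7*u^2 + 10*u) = (u + 7)/(u - 2)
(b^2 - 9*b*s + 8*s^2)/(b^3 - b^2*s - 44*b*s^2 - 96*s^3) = (b - s)/(b^2 + 7*b*s + 12*s^2)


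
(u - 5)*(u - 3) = u^2 - 8*u + 15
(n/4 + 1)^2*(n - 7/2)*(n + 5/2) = n^4/16 + 7*n^3/16 - 3*n^2/64 - 43*n/8 - 35/4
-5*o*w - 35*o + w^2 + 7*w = (-5*o + w)*(w + 7)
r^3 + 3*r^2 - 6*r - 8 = (r - 2)*(r + 1)*(r + 4)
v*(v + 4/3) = v^2 + 4*v/3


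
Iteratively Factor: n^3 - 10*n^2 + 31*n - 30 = (n - 3)*(n^2 - 7*n + 10) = (n - 5)*(n - 3)*(n - 2)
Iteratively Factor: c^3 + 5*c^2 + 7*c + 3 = (c + 1)*(c^2 + 4*c + 3) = (c + 1)*(c + 3)*(c + 1)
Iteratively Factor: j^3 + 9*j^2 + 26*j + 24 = (j + 3)*(j^2 + 6*j + 8) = (j + 3)*(j + 4)*(j + 2)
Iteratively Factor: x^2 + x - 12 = (x + 4)*(x - 3)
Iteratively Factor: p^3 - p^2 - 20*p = (p + 4)*(p^2 - 5*p) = (p - 5)*(p + 4)*(p)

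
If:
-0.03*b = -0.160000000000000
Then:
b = 5.33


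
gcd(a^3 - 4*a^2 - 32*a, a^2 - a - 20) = a + 4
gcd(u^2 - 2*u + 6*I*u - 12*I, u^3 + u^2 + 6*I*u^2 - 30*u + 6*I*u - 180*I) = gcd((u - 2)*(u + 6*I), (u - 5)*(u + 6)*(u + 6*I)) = u + 6*I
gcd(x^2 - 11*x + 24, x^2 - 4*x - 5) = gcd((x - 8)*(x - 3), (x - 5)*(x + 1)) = 1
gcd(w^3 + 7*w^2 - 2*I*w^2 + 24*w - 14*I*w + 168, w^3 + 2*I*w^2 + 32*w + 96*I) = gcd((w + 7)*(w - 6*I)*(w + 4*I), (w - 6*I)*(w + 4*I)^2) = w^2 - 2*I*w + 24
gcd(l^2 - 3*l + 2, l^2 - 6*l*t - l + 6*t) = l - 1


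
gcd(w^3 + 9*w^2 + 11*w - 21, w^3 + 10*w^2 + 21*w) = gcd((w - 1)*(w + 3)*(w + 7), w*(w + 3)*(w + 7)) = w^2 + 10*w + 21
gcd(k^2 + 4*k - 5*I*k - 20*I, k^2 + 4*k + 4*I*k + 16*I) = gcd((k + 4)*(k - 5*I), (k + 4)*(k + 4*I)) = k + 4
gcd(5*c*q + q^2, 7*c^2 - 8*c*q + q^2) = 1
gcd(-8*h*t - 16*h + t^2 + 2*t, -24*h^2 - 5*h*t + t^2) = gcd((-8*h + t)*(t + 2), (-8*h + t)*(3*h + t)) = -8*h + t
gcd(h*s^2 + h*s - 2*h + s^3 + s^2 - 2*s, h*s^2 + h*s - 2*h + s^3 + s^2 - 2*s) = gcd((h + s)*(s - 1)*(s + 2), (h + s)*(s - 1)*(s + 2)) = h*s^2 + h*s - 2*h + s^3 + s^2 - 2*s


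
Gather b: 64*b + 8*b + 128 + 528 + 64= 72*b + 720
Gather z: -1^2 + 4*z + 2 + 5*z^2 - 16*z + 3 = 5*z^2 - 12*z + 4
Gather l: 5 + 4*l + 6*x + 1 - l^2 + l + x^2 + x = -l^2 + 5*l + x^2 + 7*x + 6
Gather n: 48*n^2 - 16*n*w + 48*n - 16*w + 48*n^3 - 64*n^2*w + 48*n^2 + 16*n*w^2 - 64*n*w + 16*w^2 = 48*n^3 + n^2*(96 - 64*w) + n*(16*w^2 - 80*w + 48) + 16*w^2 - 16*w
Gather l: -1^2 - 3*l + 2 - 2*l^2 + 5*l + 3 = -2*l^2 + 2*l + 4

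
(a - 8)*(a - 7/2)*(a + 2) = a^3 - 19*a^2/2 + 5*a + 56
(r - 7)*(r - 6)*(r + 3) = r^3 - 10*r^2 + 3*r + 126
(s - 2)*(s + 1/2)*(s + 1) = s^3 - s^2/2 - 5*s/2 - 1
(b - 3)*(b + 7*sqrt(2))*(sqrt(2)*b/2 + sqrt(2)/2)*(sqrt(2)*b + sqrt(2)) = b^4 - b^3 + 7*sqrt(2)*b^3 - 7*sqrt(2)*b^2 - 5*b^2 - 35*sqrt(2)*b - 3*b - 21*sqrt(2)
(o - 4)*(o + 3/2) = o^2 - 5*o/2 - 6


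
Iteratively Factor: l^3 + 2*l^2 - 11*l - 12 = (l + 4)*(l^2 - 2*l - 3) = (l + 1)*(l + 4)*(l - 3)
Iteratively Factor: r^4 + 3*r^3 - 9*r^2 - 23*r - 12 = (r + 4)*(r^3 - r^2 - 5*r - 3) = (r + 1)*(r + 4)*(r^2 - 2*r - 3) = (r + 1)^2*(r + 4)*(r - 3)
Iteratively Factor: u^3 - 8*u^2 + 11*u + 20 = (u - 4)*(u^2 - 4*u - 5) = (u - 4)*(u + 1)*(u - 5)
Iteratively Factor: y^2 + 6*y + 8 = (y + 2)*(y + 4)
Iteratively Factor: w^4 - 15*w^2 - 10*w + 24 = (w + 3)*(w^3 - 3*w^2 - 6*w + 8) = (w - 1)*(w + 3)*(w^2 - 2*w - 8) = (w - 1)*(w + 2)*(w + 3)*(w - 4)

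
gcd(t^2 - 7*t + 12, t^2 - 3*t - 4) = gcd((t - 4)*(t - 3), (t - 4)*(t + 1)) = t - 4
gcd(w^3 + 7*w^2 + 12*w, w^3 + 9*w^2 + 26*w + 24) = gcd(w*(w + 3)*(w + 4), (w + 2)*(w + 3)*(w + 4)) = w^2 + 7*w + 12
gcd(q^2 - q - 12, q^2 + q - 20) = q - 4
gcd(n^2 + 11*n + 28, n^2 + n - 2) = 1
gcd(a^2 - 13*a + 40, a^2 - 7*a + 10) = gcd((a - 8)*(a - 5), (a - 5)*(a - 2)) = a - 5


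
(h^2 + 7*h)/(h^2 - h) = (h + 7)/(h - 1)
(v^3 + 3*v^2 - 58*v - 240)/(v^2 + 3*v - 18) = (v^2 - 3*v - 40)/(v - 3)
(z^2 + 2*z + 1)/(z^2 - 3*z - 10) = (z^2 + 2*z + 1)/(z^2 - 3*z - 10)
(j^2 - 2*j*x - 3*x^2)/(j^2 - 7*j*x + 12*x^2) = (-j - x)/(-j + 4*x)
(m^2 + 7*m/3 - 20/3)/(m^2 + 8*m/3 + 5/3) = (3*m^2 + 7*m - 20)/(3*m^2 + 8*m + 5)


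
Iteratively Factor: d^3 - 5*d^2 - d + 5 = (d - 1)*(d^2 - 4*d - 5) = (d - 5)*(d - 1)*(d + 1)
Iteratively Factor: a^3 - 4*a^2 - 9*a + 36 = (a - 4)*(a^2 - 9) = (a - 4)*(a - 3)*(a + 3)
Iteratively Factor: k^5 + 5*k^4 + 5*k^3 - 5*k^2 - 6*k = (k + 2)*(k^4 + 3*k^3 - k^2 - 3*k) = (k + 2)*(k + 3)*(k^3 - k) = (k - 1)*(k + 2)*(k + 3)*(k^2 + k) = k*(k - 1)*(k + 2)*(k + 3)*(k + 1)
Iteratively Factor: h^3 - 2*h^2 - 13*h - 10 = (h - 5)*(h^2 + 3*h + 2) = (h - 5)*(h + 2)*(h + 1)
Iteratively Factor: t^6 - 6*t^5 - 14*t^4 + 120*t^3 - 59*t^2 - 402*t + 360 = (t - 3)*(t^5 - 3*t^4 - 23*t^3 + 51*t^2 + 94*t - 120) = (t - 3)*(t + 4)*(t^4 - 7*t^3 + 5*t^2 + 31*t - 30) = (t - 5)*(t - 3)*(t + 4)*(t^3 - 2*t^2 - 5*t + 6) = (t - 5)*(t - 3)*(t - 1)*(t + 4)*(t^2 - t - 6) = (t - 5)*(t - 3)*(t - 1)*(t + 2)*(t + 4)*(t - 3)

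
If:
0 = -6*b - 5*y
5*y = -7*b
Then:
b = 0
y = 0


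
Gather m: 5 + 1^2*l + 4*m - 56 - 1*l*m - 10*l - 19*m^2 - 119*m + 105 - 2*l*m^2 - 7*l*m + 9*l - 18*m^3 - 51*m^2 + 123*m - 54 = -18*m^3 + m^2*(-2*l - 70) + m*(8 - 8*l)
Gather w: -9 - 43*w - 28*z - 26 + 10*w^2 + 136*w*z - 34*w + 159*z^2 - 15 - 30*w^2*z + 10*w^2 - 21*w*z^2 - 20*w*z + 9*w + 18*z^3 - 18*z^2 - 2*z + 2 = w^2*(20 - 30*z) + w*(-21*z^2 + 116*z - 68) + 18*z^3 + 141*z^2 - 30*z - 48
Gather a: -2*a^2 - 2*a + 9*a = -2*a^2 + 7*a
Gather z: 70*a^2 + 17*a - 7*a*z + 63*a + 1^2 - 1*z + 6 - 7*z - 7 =70*a^2 + 80*a + z*(-7*a - 8)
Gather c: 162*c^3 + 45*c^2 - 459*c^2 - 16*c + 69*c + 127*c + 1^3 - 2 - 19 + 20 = 162*c^3 - 414*c^2 + 180*c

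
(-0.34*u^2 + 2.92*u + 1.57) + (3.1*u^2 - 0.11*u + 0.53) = 2.76*u^2 + 2.81*u + 2.1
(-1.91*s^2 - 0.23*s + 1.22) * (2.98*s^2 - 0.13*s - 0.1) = -5.6918*s^4 - 0.4371*s^3 + 3.8565*s^2 - 0.1356*s - 0.122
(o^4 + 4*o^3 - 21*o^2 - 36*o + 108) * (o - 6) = o^5 - 2*o^4 - 45*o^3 + 90*o^2 + 324*o - 648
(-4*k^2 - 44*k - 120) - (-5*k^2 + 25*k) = k^2 - 69*k - 120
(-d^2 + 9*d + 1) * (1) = -d^2 + 9*d + 1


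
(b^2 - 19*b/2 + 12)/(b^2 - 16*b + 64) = (b - 3/2)/(b - 8)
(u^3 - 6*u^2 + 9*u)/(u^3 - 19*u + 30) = u*(u - 3)/(u^2 + 3*u - 10)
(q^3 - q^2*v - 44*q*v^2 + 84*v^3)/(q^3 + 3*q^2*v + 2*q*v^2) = (q^3 - q^2*v - 44*q*v^2 + 84*v^3)/(q*(q^2 + 3*q*v + 2*v^2))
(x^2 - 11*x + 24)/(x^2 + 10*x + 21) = (x^2 - 11*x + 24)/(x^2 + 10*x + 21)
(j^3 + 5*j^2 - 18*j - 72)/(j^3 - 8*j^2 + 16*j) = (j^2 + 9*j + 18)/(j*(j - 4))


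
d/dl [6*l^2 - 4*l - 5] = 12*l - 4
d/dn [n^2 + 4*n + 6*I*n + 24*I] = 2*n + 4 + 6*I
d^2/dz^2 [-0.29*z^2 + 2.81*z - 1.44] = -0.580000000000000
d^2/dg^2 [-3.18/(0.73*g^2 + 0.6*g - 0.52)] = (3.389244*g^2 + 2.78568*g - 3.18*(1.46*g + 0.6)*(2.92*g + 1.2) - 2.414256)/(0.73*g^2 + 0.6*g - 0.52)^3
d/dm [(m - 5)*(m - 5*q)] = 2*m - 5*q - 5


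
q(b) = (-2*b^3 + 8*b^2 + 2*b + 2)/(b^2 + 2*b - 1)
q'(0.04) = -8.02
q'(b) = (-2*b - 2)*(-2*b^3 + 8*b^2 + 2*b + 2)/(b^2 + 2*b - 1)^2 + (-6*b^2 + 16*b + 2)/(b^2 + 2*b - 1)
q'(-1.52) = 29.43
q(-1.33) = -9.62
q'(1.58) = -1.46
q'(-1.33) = 19.17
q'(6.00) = -1.69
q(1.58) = 3.70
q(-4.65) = 32.39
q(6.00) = -2.77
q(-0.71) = -2.78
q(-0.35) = -1.50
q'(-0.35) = 1.51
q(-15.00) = 43.93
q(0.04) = -2.28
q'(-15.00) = -1.85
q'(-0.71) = 5.62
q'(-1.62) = 37.98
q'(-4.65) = 3.03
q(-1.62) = -17.49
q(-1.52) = -14.15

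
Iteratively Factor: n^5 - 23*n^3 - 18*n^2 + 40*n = (n - 5)*(n^4 + 5*n^3 + 2*n^2 - 8*n) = (n - 5)*(n + 4)*(n^3 + n^2 - 2*n) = n*(n - 5)*(n + 4)*(n^2 + n - 2) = n*(n - 5)*(n - 1)*(n + 4)*(n + 2)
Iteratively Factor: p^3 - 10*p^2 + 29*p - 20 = (p - 5)*(p^2 - 5*p + 4) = (p - 5)*(p - 4)*(p - 1)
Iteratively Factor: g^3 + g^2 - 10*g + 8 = (g - 2)*(g^2 + 3*g - 4) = (g - 2)*(g - 1)*(g + 4)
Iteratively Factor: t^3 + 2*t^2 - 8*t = (t - 2)*(t^2 + 4*t) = t*(t - 2)*(t + 4)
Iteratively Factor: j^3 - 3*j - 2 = (j + 1)*(j^2 - j - 2) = (j + 1)^2*(j - 2)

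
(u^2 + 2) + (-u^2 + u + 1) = u + 3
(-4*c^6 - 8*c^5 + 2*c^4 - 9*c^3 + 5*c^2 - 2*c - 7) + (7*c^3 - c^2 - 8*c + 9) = -4*c^6 - 8*c^5 + 2*c^4 - 2*c^3 + 4*c^2 - 10*c + 2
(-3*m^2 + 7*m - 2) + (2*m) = -3*m^2 + 9*m - 2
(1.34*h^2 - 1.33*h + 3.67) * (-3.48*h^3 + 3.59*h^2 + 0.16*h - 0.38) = -4.6632*h^5 + 9.439*h^4 - 17.3319*h^3 + 12.4533*h^2 + 1.0926*h - 1.3946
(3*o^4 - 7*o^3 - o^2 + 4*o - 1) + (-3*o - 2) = 3*o^4 - 7*o^3 - o^2 + o - 3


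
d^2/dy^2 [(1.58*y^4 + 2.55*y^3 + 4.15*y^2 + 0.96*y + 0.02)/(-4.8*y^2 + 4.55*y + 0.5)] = (-72.8063999999999*y^6 + 207.0432*y^5 - 173.5077*y^4 - 400.84355*y^3 - 102.0723*y^2 - 15.0282*y + 1.3689)/(110.592*y^6 - 314.496*y^5 + 263.556*y^4 - 28.676375*y^3 - 27.45375*y^2 - 3.4125*y - 0.125)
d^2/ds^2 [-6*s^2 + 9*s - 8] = -12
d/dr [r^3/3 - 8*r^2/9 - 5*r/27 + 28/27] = r^2 - 16*r/9 - 5/27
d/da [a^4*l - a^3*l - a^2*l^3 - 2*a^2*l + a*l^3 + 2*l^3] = l*(4*a^3 - 3*a^2 - 2*a*l^2 - 4*a + l^2)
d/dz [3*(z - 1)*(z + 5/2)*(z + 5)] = 9*z^2 + 39*z + 15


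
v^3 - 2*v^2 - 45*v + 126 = (v - 6)*(v - 3)*(v + 7)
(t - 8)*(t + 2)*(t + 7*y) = t^3 + 7*t^2*y - 6*t^2 - 42*t*y - 16*t - 112*y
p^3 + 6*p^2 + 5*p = p*(p + 1)*(p + 5)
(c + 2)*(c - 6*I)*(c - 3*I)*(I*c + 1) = I*c^4 + 10*c^3 + 2*I*c^3 + 20*c^2 - 27*I*c^2 - 18*c - 54*I*c - 36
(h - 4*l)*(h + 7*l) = h^2 + 3*h*l - 28*l^2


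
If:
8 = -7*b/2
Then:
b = -16/7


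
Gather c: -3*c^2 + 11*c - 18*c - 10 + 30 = -3*c^2 - 7*c + 20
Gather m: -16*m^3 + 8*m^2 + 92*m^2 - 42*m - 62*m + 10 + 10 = -16*m^3 + 100*m^2 - 104*m + 20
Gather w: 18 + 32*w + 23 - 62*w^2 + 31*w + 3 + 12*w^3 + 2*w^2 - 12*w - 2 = 12*w^3 - 60*w^2 + 51*w + 42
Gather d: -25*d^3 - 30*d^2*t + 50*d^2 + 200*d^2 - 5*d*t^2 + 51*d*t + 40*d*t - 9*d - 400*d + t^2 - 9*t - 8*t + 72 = -25*d^3 + d^2*(250 - 30*t) + d*(-5*t^2 + 91*t - 409) + t^2 - 17*t + 72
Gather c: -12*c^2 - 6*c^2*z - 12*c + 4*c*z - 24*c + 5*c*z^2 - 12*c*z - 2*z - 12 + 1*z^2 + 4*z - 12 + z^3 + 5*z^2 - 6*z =c^2*(-6*z - 12) + c*(5*z^2 - 8*z - 36) + z^3 + 6*z^2 - 4*z - 24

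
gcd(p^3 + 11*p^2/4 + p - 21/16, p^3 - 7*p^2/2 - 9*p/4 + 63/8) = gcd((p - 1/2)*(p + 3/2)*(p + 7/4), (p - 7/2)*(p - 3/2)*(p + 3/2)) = p + 3/2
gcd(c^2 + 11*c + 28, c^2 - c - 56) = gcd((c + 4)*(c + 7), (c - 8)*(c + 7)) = c + 7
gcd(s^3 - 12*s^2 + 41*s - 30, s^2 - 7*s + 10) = s - 5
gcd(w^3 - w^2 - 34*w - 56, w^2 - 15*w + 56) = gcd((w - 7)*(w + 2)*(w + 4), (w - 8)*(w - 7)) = w - 7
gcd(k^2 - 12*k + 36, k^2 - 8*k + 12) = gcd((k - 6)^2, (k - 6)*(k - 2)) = k - 6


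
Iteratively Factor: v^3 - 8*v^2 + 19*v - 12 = (v - 3)*(v^2 - 5*v + 4) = (v - 4)*(v - 3)*(v - 1)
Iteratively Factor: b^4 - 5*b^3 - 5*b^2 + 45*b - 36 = (b - 4)*(b^3 - b^2 - 9*b + 9) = (b - 4)*(b - 1)*(b^2 - 9) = (b - 4)*(b - 3)*(b - 1)*(b + 3)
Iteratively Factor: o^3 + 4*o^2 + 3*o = (o)*(o^2 + 4*o + 3) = o*(o + 3)*(o + 1)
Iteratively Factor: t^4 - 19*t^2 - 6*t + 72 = (t - 2)*(t^3 + 2*t^2 - 15*t - 36) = (t - 4)*(t - 2)*(t^2 + 6*t + 9) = (t - 4)*(t - 2)*(t + 3)*(t + 3)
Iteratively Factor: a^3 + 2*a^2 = (a + 2)*(a^2) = a*(a + 2)*(a)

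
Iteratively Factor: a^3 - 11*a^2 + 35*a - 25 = (a - 1)*(a^2 - 10*a + 25) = (a - 5)*(a - 1)*(a - 5)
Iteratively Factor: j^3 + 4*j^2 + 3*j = (j)*(j^2 + 4*j + 3) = j*(j + 1)*(j + 3)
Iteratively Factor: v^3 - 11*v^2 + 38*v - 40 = (v - 5)*(v^2 - 6*v + 8) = (v - 5)*(v - 4)*(v - 2)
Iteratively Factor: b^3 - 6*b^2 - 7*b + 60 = (b - 5)*(b^2 - b - 12) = (b - 5)*(b + 3)*(b - 4)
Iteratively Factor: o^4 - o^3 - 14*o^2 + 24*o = (o - 2)*(o^3 + o^2 - 12*o) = o*(o - 2)*(o^2 + o - 12) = o*(o - 2)*(o + 4)*(o - 3)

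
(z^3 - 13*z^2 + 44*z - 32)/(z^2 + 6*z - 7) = (z^2 - 12*z + 32)/(z + 7)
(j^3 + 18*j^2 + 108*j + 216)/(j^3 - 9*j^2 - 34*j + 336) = (j^2 + 12*j + 36)/(j^2 - 15*j + 56)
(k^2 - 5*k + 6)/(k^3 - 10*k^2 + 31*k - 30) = 1/(k - 5)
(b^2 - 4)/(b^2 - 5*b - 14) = (b - 2)/(b - 7)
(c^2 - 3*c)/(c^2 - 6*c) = (c - 3)/(c - 6)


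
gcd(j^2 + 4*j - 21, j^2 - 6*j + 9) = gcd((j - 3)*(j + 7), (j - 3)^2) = j - 3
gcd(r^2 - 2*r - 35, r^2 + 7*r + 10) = r + 5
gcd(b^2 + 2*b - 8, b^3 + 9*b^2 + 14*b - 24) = b + 4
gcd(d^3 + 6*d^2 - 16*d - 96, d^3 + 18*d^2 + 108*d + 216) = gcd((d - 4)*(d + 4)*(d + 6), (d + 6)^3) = d + 6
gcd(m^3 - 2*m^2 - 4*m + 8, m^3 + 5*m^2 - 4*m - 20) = m^2 - 4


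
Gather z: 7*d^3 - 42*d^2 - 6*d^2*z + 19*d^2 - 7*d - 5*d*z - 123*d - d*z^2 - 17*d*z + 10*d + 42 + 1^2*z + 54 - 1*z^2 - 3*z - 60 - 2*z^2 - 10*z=7*d^3 - 23*d^2 - 120*d + z^2*(-d - 3) + z*(-6*d^2 - 22*d - 12) + 36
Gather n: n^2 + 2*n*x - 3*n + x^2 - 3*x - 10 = n^2 + n*(2*x - 3) + x^2 - 3*x - 10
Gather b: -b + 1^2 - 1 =-b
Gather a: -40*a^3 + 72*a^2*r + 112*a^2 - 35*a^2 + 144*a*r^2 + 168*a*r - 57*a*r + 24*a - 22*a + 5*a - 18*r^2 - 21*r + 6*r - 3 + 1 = -40*a^3 + a^2*(72*r + 77) + a*(144*r^2 + 111*r + 7) - 18*r^2 - 15*r - 2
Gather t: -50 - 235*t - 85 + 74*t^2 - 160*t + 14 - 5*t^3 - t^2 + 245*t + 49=-5*t^3 + 73*t^2 - 150*t - 72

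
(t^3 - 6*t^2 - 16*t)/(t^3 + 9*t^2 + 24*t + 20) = t*(t - 8)/(t^2 + 7*t + 10)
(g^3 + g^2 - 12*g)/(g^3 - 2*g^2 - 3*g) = (g + 4)/(g + 1)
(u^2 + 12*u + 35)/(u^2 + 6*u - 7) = (u + 5)/(u - 1)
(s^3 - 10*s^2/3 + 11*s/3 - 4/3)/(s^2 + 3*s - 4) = (3*s^2 - 7*s + 4)/(3*(s + 4))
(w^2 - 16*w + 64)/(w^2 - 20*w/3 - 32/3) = 3*(w - 8)/(3*w + 4)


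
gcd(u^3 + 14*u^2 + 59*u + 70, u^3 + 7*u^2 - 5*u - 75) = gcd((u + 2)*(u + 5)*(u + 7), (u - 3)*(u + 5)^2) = u + 5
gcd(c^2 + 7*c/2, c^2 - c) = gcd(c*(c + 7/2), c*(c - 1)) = c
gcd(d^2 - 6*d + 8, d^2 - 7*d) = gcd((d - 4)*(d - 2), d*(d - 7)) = 1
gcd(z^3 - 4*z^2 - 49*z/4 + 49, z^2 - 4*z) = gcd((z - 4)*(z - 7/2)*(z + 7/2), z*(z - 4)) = z - 4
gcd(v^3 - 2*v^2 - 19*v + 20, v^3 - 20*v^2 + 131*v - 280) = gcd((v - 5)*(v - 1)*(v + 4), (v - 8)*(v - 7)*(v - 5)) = v - 5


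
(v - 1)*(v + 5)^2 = v^3 + 9*v^2 + 15*v - 25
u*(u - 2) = u^2 - 2*u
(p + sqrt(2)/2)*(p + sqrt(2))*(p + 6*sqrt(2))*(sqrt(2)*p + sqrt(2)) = sqrt(2)*p^4 + sqrt(2)*p^3 + 15*p^3 + 15*p^2 + 19*sqrt(2)*p^2 + 12*p + 19*sqrt(2)*p + 12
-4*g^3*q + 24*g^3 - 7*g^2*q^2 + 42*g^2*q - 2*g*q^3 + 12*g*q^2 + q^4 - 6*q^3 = (-4*g + q)*(g + q)^2*(q - 6)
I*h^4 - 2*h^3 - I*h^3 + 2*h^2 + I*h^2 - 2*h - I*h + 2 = (h - I)*(h + I)*(h + 2*I)*(I*h - I)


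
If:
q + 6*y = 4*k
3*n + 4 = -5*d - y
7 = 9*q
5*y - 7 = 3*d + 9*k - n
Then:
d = -53*y/28 - 121/56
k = 3*y/2 + 7/36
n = 79*y/28 + 127/56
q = 7/9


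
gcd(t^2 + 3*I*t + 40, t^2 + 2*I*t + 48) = t + 8*I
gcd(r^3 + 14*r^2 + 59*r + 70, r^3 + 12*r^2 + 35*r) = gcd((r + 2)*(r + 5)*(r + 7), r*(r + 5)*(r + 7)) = r^2 + 12*r + 35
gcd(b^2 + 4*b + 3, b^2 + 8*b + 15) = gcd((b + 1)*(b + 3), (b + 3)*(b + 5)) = b + 3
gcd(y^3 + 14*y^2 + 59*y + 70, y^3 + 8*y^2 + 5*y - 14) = y^2 + 9*y + 14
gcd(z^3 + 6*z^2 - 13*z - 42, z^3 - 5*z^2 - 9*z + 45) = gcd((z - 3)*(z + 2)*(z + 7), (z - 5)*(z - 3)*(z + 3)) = z - 3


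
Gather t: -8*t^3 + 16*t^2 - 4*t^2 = -8*t^3 + 12*t^2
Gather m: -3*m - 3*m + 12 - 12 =-6*m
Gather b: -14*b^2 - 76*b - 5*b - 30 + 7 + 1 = -14*b^2 - 81*b - 22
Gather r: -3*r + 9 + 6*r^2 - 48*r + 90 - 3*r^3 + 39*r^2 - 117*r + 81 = -3*r^3 + 45*r^2 - 168*r + 180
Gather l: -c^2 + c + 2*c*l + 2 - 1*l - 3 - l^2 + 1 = -c^2 + c - l^2 + l*(2*c - 1)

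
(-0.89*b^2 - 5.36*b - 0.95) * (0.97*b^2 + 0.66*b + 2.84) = -0.8633*b^4 - 5.7866*b^3 - 6.9867*b^2 - 15.8494*b - 2.698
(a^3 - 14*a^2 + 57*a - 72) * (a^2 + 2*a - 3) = a^5 - 12*a^4 + 26*a^3 + 84*a^2 - 315*a + 216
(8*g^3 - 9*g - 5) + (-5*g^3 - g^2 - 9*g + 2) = 3*g^3 - g^2 - 18*g - 3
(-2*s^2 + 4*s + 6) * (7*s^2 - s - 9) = -14*s^4 + 30*s^3 + 56*s^2 - 42*s - 54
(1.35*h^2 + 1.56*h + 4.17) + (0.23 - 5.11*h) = 1.35*h^2 - 3.55*h + 4.4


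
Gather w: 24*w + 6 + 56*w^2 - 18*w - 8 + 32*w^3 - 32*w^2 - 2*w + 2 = 32*w^3 + 24*w^2 + 4*w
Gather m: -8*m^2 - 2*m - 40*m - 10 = -8*m^2 - 42*m - 10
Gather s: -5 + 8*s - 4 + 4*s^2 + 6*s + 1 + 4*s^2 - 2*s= 8*s^2 + 12*s - 8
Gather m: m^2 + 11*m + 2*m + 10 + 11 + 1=m^2 + 13*m + 22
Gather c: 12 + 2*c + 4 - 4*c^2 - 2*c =16 - 4*c^2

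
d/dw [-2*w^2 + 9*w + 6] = 9 - 4*w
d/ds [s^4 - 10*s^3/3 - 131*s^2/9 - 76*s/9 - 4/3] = 4*s^3 - 10*s^2 - 262*s/9 - 76/9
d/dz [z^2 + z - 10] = 2*z + 1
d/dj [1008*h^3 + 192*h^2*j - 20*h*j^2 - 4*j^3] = 192*h^2 - 40*h*j - 12*j^2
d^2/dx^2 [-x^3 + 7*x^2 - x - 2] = 14 - 6*x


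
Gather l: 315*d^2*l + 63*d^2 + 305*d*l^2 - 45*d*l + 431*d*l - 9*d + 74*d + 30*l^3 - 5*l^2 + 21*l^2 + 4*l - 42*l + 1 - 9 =63*d^2 + 65*d + 30*l^3 + l^2*(305*d + 16) + l*(315*d^2 + 386*d - 38) - 8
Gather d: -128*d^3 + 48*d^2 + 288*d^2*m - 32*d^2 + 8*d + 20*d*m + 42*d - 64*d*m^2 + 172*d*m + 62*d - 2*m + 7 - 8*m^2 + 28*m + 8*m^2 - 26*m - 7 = -128*d^3 + d^2*(288*m + 16) + d*(-64*m^2 + 192*m + 112)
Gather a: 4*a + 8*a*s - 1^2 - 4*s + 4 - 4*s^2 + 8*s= a*(8*s + 4) - 4*s^2 + 4*s + 3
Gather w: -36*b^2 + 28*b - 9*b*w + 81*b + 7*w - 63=-36*b^2 + 109*b + w*(7 - 9*b) - 63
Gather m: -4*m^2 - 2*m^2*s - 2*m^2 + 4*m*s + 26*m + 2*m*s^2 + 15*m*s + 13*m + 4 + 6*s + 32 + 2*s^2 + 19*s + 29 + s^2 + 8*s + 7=m^2*(-2*s - 6) + m*(2*s^2 + 19*s + 39) + 3*s^2 + 33*s + 72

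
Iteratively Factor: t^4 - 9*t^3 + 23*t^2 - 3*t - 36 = (t - 3)*(t^3 - 6*t^2 + 5*t + 12) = (t - 3)*(t + 1)*(t^2 - 7*t + 12) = (t - 3)^2*(t + 1)*(t - 4)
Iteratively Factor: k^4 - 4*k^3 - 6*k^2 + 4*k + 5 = (k + 1)*(k^3 - 5*k^2 - k + 5) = (k - 1)*(k + 1)*(k^2 - 4*k - 5) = (k - 5)*(k - 1)*(k + 1)*(k + 1)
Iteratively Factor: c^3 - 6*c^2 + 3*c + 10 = (c - 2)*(c^2 - 4*c - 5) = (c - 2)*(c + 1)*(c - 5)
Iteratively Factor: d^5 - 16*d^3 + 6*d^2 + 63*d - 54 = (d + 3)*(d^4 - 3*d^3 - 7*d^2 + 27*d - 18) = (d - 1)*(d + 3)*(d^3 - 2*d^2 - 9*d + 18) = (d - 1)*(d + 3)^2*(d^2 - 5*d + 6) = (d - 2)*(d - 1)*(d + 3)^2*(d - 3)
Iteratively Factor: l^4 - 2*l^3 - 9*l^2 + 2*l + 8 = (l + 2)*(l^3 - 4*l^2 - l + 4) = (l - 1)*(l + 2)*(l^2 - 3*l - 4) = (l - 4)*(l - 1)*(l + 2)*(l + 1)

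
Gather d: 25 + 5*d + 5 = 5*d + 30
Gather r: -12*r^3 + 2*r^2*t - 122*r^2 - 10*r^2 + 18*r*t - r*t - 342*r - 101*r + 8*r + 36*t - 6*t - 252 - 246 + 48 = -12*r^3 + r^2*(2*t - 132) + r*(17*t - 435) + 30*t - 450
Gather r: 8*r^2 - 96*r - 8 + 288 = 8*r^2 - 96*r + 280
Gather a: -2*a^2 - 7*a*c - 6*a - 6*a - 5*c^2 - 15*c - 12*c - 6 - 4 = -2*a^2 + a*(-7*c - 12) - 5*c^2 - 27*c - 10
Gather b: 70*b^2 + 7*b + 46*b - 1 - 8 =70*b^2 + 53*b - 9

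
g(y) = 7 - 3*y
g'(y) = -3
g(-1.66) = 11.98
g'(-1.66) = -3.00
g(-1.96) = 12.88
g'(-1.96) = -3.00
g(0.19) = 6.43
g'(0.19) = -3.00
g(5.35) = -9.05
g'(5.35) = -3.00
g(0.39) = 5.83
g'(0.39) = -3.00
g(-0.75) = 9.25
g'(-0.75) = -3.00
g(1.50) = 2.50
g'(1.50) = -3.00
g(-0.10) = 7.30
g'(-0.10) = -3.00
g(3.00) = -2.00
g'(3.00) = -3.00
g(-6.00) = 25.00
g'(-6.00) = -3.00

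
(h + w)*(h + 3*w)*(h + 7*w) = h^3 + 11*h^2*w + 31*h*w^2 + 21*w^3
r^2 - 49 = (r - 7)*(r + 7)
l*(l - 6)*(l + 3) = l^3 - 3*l^2 - 18*l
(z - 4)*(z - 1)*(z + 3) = z^3 - 2*z^2 - 11*z + 12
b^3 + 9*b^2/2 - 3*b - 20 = (b - 2)*(b + 5/2)*(b + 4)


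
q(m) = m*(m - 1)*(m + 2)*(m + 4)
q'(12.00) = 9112.00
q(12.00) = 29568.00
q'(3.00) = 247.00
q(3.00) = 210.00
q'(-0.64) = -5.46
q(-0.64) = 4.80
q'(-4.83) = -128.10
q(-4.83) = 66.14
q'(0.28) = -5.62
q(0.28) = -1.97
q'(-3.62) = -15.67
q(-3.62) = -10.30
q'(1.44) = 40.81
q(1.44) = 11.86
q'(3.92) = 479.12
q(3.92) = 536.68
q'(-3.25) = 0.12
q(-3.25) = -12.95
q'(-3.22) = 1.10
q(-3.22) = -12.93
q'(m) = m*(m - 1)*(m + 2) + m*(m - 1)*(m + 4) + m*(m + 2)*(m + 4) + (m - 1)*(m + 2)*(m + 4)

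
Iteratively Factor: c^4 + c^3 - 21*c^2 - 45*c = (c - 5)*(c^3 + 6*c^2 + 9*c) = (c - 5)*(c + 3)*(c^2 + 3*c) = (c - 5)*(c + 3)^2*(c)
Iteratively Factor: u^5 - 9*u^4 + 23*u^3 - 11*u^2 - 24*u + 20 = (u - 1)*(u^4 - 8*u^3 + 15*u^2 + 4*u - 20) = (u - 2)*(u - 1)*(u^3 - 6*u^2 + 3*u + 10) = (u - 5)*(u - 2)*(u - 1)*(u^2 - u - 2) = (u - 5)*(u - 2)^2*(u - 1)*(u + 1)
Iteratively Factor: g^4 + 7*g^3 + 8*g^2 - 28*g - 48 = (g - 2)*(g^3 + 9*g^2 + 26*g + 24) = (g - 2)*(g + 2)*(g^2 + 7*g + 12) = (g - 2)*(g + 2)*(g + 4)*(g + 3)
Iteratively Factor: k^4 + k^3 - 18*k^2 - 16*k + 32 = (k - 1)*(k^3 + 2*k^2 - 16*k - 32) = (k - 4)*(k - 1)*(k^2 + 6*k + 8) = (k - 4)*(k - 1)*(k + 4)*(k + 2)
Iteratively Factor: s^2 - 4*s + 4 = (s - 2)*(s - 2)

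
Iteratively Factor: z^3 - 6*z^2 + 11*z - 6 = (z - 1)*(z^2 - 5*z + 6) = (z - 2)*(z - 1)*(z - 3)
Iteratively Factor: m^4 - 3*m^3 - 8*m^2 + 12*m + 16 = (m - 2)*(m^3 - m^2 - 10*m - 8) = (m - 2)*(m + 2)*(m^2 - 3*m - 4) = (m - 2)*(m + 1)*(m + 2)*(m - 4)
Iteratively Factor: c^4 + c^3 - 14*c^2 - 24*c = (c - 4)*(c^3 + 5*c^2 + 6*c) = c*(c - 4)*(c^2 + 5*c + 6) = c*(c - 4)*(c + 3)*(c + 2)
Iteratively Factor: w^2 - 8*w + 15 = (w - 5)*(w - 3)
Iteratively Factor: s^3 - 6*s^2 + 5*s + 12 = (s - 4)*(s^2 - 2*s - 3) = (s - 4)*(s + 1)*(s - 3)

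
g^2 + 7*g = g*(g + 7)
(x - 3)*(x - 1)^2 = x^3 - 5*x^2 + 7*x - 3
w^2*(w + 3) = w^3 + 3*w^2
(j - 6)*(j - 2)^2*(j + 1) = j^4 - 9*j^3 + 18*j^2 + 4*j - 24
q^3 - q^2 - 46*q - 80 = (q - 8)*(q + 2)*(q + 5)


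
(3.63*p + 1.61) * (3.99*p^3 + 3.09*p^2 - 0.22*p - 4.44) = 14.4837*p^4 + 17.6406*p^3 + 4.1763*p^2 - 16.4714*p - 7.1484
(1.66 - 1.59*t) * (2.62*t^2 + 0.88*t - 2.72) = -4.1658*t^3 + 2.95*t^2 + 5.7856*t - 4.5152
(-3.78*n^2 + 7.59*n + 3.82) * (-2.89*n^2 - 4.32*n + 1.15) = 10.9242*n^4 - 5.6055*n^3 - 48.1756*n^2 - 7.7739*n + 4.393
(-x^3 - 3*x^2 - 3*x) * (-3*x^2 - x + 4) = 3*x^5 + 10*x^4 + 8*x^3 - 9*x^2 - 12*x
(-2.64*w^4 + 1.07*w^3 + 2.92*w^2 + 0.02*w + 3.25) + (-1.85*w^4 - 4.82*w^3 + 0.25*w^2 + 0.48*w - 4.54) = -4.49*w^4 - 3.75*w^3 + 3.17*w^2 + 0.5*w - 1.29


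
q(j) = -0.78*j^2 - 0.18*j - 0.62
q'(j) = -1.56*j - 0.18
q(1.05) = -1.67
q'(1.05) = -1.82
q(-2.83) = -6.36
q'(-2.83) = 4.23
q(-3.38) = -8.92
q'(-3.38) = 5.09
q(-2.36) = -4.54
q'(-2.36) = 3.50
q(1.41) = -2.42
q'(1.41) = -2.38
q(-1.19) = -1.51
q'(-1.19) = 1.68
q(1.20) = -1.96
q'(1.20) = -2.05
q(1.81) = -3.50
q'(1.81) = -3.00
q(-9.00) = -62.18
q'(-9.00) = 13.86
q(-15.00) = -173.42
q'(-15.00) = 23.22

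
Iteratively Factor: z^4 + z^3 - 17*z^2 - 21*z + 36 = (z + 3)*(z^3 - 2*z^2 - 11*z + 12) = (z - 4)*(z + 3)*(z^2 + 2*z - 3) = (z - 4)*(z + 3)^2*(z - 1)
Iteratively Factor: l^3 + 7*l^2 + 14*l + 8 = (l + 2)*(l^2 + 5*l + 4) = (l + 1)*(l + 2)*(l + 4)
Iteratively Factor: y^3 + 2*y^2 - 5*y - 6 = (y + 1)*(y^2 + y - 6) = (y - 2)*(y + 1)*(y + 3)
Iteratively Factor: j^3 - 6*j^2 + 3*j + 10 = (j + 1)*(j^2 - 7*j + 10) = (j - 2)*(j + 1)*(j - 5)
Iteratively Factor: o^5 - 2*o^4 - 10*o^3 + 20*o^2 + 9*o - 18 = (o - 2)*(o^4 - 10*o^2 + 9) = (o - 2)*(o + 3)*(o^3 - 3*o^2 - o + 3) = (o - 2)*(o - 1)*(o + 3)*(o^2 - 2*o - 3) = (o - 3)*(o - 2)*(o - 1)*(o + 3)*(o + 1)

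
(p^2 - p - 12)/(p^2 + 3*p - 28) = (p + 3)/(p + 7)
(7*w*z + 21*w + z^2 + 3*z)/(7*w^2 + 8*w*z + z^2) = (z + 3)/(w + z)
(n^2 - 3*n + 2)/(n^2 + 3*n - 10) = (n - 1)/(n + 5)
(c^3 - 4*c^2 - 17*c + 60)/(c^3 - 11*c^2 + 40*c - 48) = (c^2 - c - 20)/(c^2 - 8*c + 16)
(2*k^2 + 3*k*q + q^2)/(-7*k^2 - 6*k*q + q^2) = (2*k + q)/(-7*k + q)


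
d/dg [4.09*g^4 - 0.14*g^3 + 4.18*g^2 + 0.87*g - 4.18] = 16.36*g^3 - 0.42*g^2 + 8.36*g + 0.87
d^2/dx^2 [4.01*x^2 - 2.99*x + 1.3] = 8.02000000000000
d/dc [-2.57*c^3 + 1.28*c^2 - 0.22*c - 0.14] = -7.71*c^2 + 2.56*c - 0.22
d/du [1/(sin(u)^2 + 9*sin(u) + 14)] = -(2*sin(u) + 9)*cos(u)/(sin(u)^2 + 9*sin(u) + 14)^2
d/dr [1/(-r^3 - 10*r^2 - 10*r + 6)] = (3*r^2 + 20*r + 10)/(r^3 + 10*r^2 + 10*r - 6)^2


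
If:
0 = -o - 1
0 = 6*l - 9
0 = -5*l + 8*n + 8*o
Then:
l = 3/2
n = 31/16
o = -1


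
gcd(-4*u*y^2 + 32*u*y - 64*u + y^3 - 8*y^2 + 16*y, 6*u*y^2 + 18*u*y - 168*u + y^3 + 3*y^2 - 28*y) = y - 4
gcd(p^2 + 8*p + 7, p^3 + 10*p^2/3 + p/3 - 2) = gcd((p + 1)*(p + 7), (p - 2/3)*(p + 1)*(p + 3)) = p + 1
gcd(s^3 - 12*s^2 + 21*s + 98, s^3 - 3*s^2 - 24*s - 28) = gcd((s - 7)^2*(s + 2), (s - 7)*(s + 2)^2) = s^2 - 5*s - 14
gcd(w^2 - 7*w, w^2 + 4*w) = w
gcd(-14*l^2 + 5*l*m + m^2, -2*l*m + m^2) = 2*l - m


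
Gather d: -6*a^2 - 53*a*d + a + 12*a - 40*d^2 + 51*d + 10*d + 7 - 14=-6*a^2 + 13*a - 40*d^2 + d*(61 - 53*a) - 7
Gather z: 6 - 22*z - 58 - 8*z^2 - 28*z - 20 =-8*z^2 - 50*z - 72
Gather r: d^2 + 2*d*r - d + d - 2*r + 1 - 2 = d^2 + r*(2*d - 2) - 1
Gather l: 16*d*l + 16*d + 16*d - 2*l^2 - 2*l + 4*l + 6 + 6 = 32*d - 2*l^2 + l*(16*d + 2) + 12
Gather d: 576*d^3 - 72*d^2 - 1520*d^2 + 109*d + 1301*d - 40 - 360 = 576*d^3 - 1592*d^2 + 1410*d - 400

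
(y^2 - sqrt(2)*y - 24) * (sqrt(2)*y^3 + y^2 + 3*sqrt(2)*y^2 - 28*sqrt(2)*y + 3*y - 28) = sqrt(2)*y^5 - y^4 + 3*sqrt(2)*y^4 - 53*sqrt(2)*y^3 - 3*y^3 - 75*sqrt(2)*y^2 + 4*y^2 - 72*y + 700*sqrt(2)*y + 672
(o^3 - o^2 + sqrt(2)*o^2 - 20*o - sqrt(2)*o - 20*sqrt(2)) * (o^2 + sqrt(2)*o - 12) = o^5 - o^4 + 2*sqrt(2)*o^4 - 30*o^3 - 2*sqrt(2)*o^3 - 52*sqrt(2)*o^2 + 10*o^2 + 12*sqrt(2)*o + 200*o + 240*sqrt(2)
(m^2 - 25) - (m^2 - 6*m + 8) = 6*m - 33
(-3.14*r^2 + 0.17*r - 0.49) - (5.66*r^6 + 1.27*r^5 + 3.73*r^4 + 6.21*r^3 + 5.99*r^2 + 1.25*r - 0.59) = -5.66*r^6 - 1.27*r^5 - 3.73*r^4 - 6.21*r^3 - 9.13*r^2 - 1.08*r + 0.1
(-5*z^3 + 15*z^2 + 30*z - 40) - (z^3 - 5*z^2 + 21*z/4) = -6*z^3 + 20*z^2 + 99*z/4 - 40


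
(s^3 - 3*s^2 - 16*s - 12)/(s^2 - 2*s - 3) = (s^2 - 4*s - 12)/(s - 3)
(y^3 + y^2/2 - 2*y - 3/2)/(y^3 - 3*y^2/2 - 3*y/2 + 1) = (2*y^2 - y - 3)/(2*y^2 - 5*y + 2)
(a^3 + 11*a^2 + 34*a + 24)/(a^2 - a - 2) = (a^2 + 10*a + 24)/(a - 2)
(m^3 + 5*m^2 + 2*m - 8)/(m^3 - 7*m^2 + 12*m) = (m^3 + 5*m^2 + 2*m - 8)/(m*(m^2 - 7*m + 12))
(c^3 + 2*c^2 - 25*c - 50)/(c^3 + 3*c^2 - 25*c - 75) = (c + 2)/(c + 3)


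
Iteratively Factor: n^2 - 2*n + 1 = (n - 1)*(n - 1)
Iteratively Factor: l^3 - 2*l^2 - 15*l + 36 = (l - 3)*(l^2 + l - 12) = (l - 3)^2*(l + 4)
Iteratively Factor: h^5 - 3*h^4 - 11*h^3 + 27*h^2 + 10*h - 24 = (h - 1)*(h^4 - 2*h^3 - 13*h^2 + 14*h + 24) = (h - 1)*(h + 3)*(h^3 - 5*h^2 + 2*h + 8) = (h - 4)*(h - 1)*(h + 3)*(h^2 - h - 2) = (h - 4)*(h - 2)*(h - 1)*(h + 3)*(h + 1)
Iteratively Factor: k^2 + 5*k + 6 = (k + 3)*(k + 2)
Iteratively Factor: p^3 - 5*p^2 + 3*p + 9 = (p + 1)*(p^2 - 6*p + 9) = (p - 3)*(p + 1)*(p - 3)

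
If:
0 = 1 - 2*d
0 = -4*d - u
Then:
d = 1/2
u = -2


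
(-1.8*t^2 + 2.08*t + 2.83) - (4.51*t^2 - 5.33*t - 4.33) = -6.31*t^2 + 7.41*t + 7.16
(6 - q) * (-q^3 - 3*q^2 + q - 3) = q^4 - 3*q^3 - 19*q^2 + 9*q - 18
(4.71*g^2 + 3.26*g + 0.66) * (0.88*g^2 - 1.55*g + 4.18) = 4.1448*g^4 - 4.4317*g^3 + 15.2156*g^2 + 12.6038*g + 2.7588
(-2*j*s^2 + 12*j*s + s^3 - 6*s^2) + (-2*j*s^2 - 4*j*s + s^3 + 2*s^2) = -4*j*s^2 + 8*j*s + 2*s^3 - 4*s^2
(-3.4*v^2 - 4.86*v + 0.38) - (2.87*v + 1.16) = -3.4*v^2 - 7.73*v - 0.78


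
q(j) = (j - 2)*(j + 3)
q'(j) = 2*j + 1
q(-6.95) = 35.35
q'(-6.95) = -12.90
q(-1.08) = -5.91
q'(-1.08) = -1.16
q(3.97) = 13.73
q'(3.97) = 8.94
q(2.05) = 0.25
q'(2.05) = 5.10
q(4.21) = 15.93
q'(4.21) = 9.42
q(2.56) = 3.11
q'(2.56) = 6.12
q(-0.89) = -6.10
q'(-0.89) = -0.78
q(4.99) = 23.89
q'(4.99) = 10.98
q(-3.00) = 0.00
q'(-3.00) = -5.00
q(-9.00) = 66.00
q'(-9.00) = -17.00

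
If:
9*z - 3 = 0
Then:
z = 1/3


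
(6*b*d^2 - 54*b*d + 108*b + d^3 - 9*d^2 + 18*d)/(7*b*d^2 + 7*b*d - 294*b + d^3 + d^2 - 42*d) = (6*b*d - 18*b + d^2 - 3*d)/(7*b*d + 49*b + d^2 + 7*d)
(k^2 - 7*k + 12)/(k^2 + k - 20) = (k - 3)/(k + 5)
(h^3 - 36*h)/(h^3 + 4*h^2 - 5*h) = (h^2 - 36)/(h^2 + 4*h - 5)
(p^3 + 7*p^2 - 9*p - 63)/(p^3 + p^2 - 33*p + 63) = (p + 3)/(p - 3)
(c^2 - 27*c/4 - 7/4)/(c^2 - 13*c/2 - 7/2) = (4*c + 1)/(2*(2*c + 1))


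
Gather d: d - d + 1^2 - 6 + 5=0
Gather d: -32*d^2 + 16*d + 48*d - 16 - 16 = -32*d^2 + 64*d - 32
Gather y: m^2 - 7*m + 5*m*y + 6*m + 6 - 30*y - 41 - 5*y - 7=m^2 - m + y*(5*m - 35) - 42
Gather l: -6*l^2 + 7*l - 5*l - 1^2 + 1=-6*l^2 + 2*l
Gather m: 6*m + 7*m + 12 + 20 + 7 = 13*m + 39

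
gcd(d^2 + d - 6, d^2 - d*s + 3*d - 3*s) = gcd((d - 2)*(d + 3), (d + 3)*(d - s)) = d + 3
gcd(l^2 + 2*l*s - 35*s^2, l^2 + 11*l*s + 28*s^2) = l + 7*s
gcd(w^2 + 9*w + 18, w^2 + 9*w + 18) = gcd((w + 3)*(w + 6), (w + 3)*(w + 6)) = w^2 + 9*w + 18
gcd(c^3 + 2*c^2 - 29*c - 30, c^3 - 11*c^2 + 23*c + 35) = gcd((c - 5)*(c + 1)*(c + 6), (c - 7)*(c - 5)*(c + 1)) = c^2 - 4*c - 5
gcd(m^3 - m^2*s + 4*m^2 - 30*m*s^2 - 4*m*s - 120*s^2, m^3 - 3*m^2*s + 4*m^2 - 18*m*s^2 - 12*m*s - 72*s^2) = -m^2 + 6*m*s - 4*m + 24*s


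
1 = 1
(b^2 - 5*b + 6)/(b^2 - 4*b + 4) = (b - 3)/(b - 2)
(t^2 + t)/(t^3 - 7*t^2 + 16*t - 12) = t*(t + 1)/(t^3 - 7*t^2 + 16*t - 12)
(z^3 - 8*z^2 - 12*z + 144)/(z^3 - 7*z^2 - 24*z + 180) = (z + 4)/(z + 5)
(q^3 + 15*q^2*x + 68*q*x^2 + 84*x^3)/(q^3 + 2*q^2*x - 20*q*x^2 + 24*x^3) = (q^2 + 9*q*x + 14*x^2)/(q^2 - 4*q*x + 4*x^2)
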